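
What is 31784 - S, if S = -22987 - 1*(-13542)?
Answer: 41229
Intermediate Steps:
S = -9445 (S = -22987 + 13542 = -9445)
31784 - S = 31784 - 1*(-9445) = 31784 + 9445 = 41229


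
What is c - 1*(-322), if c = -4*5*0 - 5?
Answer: 317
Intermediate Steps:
c = -5 (c = -20*0 - 5 = 0 - 5 = -5)
c - 1*(-322) = -5 - 1*(-322) = -5 + 322 = 317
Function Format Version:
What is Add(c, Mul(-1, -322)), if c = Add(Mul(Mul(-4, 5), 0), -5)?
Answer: 317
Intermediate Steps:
c = -5 (c = Add(Mul(-20, 0), -5) = Add(0, -5) = -5)
Add(c, Mul(-1, -322)) = Add(-5, Mul(-1, -322)) = Add(-5, 322) = 317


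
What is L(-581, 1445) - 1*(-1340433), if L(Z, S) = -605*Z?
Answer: 1691938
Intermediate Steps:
L(-581, 1445) - 1*(-1340433) = -605*(-581) - 1*(-1340433) = 351505 + 1340433 = 1691938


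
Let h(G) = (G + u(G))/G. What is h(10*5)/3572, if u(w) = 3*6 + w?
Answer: 59/89300 ≈ 0.00066069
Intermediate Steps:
u(w) = 18 + w
h(G) = (18 + 2*G)/G (h(G) = (G + (18 + G))/G = (18 + 2*G)/G)
h(10*5)/3572 = (2 + 18/((10*5)))/3572 = (2 + 18/50)*(1/3572) = (2 + 18*(1/50))*(1/3572) = (2 + 9/25)*(1/3572) = (59/25)*(1/3572) = 59/89300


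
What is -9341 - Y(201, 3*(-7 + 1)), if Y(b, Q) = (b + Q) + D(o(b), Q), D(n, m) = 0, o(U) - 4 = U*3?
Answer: -9524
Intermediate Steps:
o(U) = 4 + 3*U (o(U) = 4 + U*3 = 4 + 3*U)
Y(b, Q) = Q + b (Y(b, Q) = (b + Q) + 0 = (Q + b) + 0 = Q + b)
-9341 - Y(201, 3*(-7 + 1)) = -9341 - (3*(-7 + 1) + 201) = -9341 - (3*(-6) + 201) = -9341 - (-18 + 201) = -9341 - 1*183 = -9341 - 183 = -9524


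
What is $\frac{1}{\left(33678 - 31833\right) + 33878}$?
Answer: $\frac{1}{35723} \approx 2.7993 \cdot 10^{-5}$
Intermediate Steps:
$\frac{1}{\left(33678 - 31833\right) + 33878} = \frac{1}{1845 + 33878} = \frac{1}{35723}$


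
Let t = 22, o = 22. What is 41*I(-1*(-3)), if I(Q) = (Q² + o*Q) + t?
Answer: 3977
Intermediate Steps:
I(Q) = 22 + Q² + 22*Q (I(Q) = (Q² + 22*Q) + 22 = 22 + Q² + 22*Q)
41*I(-1*(-3)) = 41*(22 + (-1*(-3))² + 22*(-1*(-3))) = 41*(22 + 3² + 22*3) = 41*(22 + 9 + 66) = 41*97 = 3977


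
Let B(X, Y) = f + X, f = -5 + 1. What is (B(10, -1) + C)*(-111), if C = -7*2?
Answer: 888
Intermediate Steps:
f = -4
C = -14
B(X, Y) = -4 + X
(B(10, -1) + C)*(-111) = ((-4 + 10) - 14)*(-111) = (6 - 14)*(-111) = -8*(-111) = 888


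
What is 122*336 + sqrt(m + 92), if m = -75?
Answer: 40992 + sqrt(17) ≈ 40996.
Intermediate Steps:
122*336 + sqrt(m + 92) = 122*336 + sqrt(-75 + 92) = 40992 + sqrt(17)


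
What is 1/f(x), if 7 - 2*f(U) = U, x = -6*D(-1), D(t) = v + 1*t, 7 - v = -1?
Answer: 2/49 ≈ 0.040816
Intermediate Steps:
v = 8 (v = 7 - 1*(-1) = 7 + 1 = 8)
D(t) = 8 + t (D(t) = 8 + 1*t = 8 + t)
x = -42 (x = -6*(8 - 1) = -6*7 = -42)
f(U) = 7/2 - U/2
1/f(x) = 1/(7/2 - 1/2*(-42)) = 1/(7/2 + 21) = 1/(49/2) = 2/49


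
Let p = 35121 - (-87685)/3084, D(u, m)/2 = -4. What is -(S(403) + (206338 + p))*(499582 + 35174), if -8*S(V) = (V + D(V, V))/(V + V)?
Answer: -53499318565262161/414284 ≈ -1.2914e+11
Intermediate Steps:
D(u, m) = -8 (D(u, m) = 2*(-4) = -8)
p = 108400849/3084 (p = 35121 - (-87685)/3084 = 35121 - 1*(-87685/3084) = 35121 + 87685/3084 = 108400849/3084 ≈ 35149.)
S(V) = -(-8 + V)/(16*V) (S(V) = -(V - 8)/(8*(V + V)) = -(-8 + V)/(8*(2*V)) = -(-8 + V)*1/(2*V)/8 = -(-8 + V)/(16*V))
-(S(403) + (206338 + p))*(499582 + 35174) = -((1/16)*(8 - 1*403)/403 + (206338 + 108400849/3084))*(499582 + 35174) = -((1/16)*(1/403)*(8 - 403) + 744747241/3084)*534756 = -((1/16)*(1/403)*(-395) + 744747241/3084)*534756 = -(-395/6448 + 744747241/3084)*534756 = -1200532247947*534756/4971408 = -1*53499318565262161/414284 = -53499318565262161/414284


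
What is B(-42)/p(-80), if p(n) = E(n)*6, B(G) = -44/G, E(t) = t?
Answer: -11/5040 ≈ -0.0021825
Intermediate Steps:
p(n) = 6*n (p(n) = n*6 = 6*n)
B(-42)/p(-80) = (-44/(-42))/((6*(-80))) = -44*(-1/42)/(-480) = (22/21)*(-1/480) = -11/5040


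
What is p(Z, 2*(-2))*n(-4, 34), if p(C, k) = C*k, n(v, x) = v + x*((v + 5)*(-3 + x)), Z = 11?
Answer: -46200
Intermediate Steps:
n(v, x) = v + x*(-3 + x)*(5 + v) (n(v, x) = v + x*((5 + v)*(-3 + x)) = v + x*((-3 + x)*(5 + v)) = v + x*(-3 + x)*(5 + v))
p(Z, 2*(-2))*n(-4, 34) = (11*(2*(-2)))*(-4 - 15*34 + 5*34**2 - 4*34**2 - 3*(-4)*34) = (11*(-4))*(-4 - 510 + 5*1156 - 4*1156 + 408) = -44*(-4 - 510 + 5780 - 4624 + 408) = -44*1050 = -46200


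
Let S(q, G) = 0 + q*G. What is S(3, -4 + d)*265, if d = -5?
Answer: -7155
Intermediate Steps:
S(q, G) = G*q (S(q, G) = 0 + G*q = G*q)
S(3, -4 + d)*265 = ((-4 - 5)*3)*265 = -9*3*265 = -27*265 = -7155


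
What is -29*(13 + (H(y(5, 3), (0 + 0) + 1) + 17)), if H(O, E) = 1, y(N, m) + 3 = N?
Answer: -899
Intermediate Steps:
y(N, m) = -3 + N
-29*(13 + (H(y(5, 3), (0 + 0) + 1) + 17)) = -29*(13 + (1 + 17)) = -29*(13 + 18) = -29*31 = -899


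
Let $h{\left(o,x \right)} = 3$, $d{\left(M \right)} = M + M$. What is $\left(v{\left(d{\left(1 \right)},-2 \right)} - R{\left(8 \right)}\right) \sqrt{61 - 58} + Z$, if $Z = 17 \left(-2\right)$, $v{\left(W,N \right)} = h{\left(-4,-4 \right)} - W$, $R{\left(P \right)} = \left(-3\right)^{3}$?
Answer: $-34 + 28 \sqrt{3} \approx 14.497$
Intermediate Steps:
$d{\left(M \right)} = 2 M$
$R{\left(P \right)} = -27$
$v{\left(W,N \right)} = 3 - W$
$Z = -34$
$\left(v{\left(d{\left(1 \right)},-2 \right)} - R{\left(8 \right)}\right) \sqrt{61 - 58} + Z = \left(\left(3 - 2 \cdot 1\right) - -27\right) \sqrt{61 - 58} - 34 = \left(\left(3 - 2\right) + 27\right) \sqrt{3} - 34 = \left(1 + 27\right) \sqrt{3} - 34 = 28 \sqrt{3} - 34 = -34 + 28 \sqrt{3}$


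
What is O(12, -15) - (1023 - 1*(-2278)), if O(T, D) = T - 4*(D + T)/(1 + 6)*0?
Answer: -3289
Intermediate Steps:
O(T, D) = T (O(T, D) = T - 4*(D + T)/7*0 = T - 4*(D/7 + T/7)*0 = T + (-4*D/7 - 4*T/7)*0 = T + 0 = T)
O(12, -15) - (1023 - 1*(-2278)) = 12 - (1023 - 1*(-2278)) = 12 - (1023 + 2278) = 12 - 1*3301 = 12 - 3301 = -3289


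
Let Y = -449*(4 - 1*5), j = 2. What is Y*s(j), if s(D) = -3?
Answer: -1347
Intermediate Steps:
Y = 449 (Y = -449*(4 - 5) = -449*(-1) = 449)
Y*s(j) = 449*(-3) = -1347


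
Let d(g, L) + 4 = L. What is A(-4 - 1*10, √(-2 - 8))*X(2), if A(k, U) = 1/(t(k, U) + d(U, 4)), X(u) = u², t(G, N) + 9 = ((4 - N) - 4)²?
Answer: -4/19 ≈ -0.21053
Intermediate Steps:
d(g, L) = -4 + L
t(G, N) = -9 + N² (t(G, N) = -9 + ((4 - N) - 4)² = -9 + (-N)² = -9 + N²)
A(k, U) = 1/(-9 + U²) (A(k, U) = 1/((-9 + U²) + (-4 + 4)) = 1/((-9 + U²) + 0) = 1/(-9 + U²))
A(-4 - 1*10, √(-2 - 8))*X(2) = 2²/(-9 + (√(-2 - 8))²) = 4/(-9 + (√(-10))²) = 4/(-9 + (I*√10)²) = 4/(-9 - 10) = 4/(-19) = -1/19*4 = -4/19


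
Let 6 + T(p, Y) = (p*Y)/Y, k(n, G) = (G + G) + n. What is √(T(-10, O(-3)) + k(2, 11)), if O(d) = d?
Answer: 2*√2 ≈ 2.8284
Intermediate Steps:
k(n, G) = n + 2*G (k(n, G) = 2*G + n = n + 2*G)
T(p, Y) = -6 + p (T(p, Y) = -6 + (p*Y)/Y = -6 + (Y*p)/Y = -6 + p)
√(T(-10, O(-3)) + k(2, 11)) = √((-6 - 10) + (2 + 2*11)) = √(-16 + (2 + 22)) = √(-16 + 24) = √8 = 2*√2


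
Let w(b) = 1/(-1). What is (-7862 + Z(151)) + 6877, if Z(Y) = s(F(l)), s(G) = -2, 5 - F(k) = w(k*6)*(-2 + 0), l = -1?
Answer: -987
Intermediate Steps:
w(b) = -1
F(k) = 3 (F(k) = 5 - (-1)*(-2 + 0) = 5 - (-1)*(-2) = 5 - 1*2 = 5 - 2 = 3)
Z(Y) = -2
(-7862 + Z(151)) + 6877 = (-7862 - 2) + 6877 = -7864 + 6877 = -987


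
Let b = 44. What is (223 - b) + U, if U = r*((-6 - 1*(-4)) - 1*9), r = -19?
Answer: 388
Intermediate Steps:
U = 209 (U = -19*((-6 - 1*(-4)) - 1*9) = -19*((-6 + 4) - 9) = -19*(-2 - 9) = -19*(-11) = 209)
(223 - b) + U = (223 - 1*44) + 209 = (223 - 44) + 209 = 179 + 209 = 388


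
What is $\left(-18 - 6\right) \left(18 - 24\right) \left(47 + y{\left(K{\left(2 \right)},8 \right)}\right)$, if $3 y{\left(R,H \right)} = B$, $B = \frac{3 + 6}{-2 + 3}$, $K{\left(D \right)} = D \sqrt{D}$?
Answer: $7200$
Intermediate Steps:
$K{\left(D \right)} = D^{\frac{3}{2}}$
$B = 9$ ($B = \frac{9}{1} = 9 \cdot 1 = 9$)
$y{\left(R,H \right)} = 3$ ($y{\left(R,H \right)} = \frac{1}{3} \cdot 9 = 3$)
$\left(-18 - 6\right) \left(18 - 24\right) \left(47 + y{\left(K{\left(2 \right)},8 \right)}\right) = \left(-18 - 6\right) \left(18 - 24\right) \left(47 + 3\right) = \left(-24\right) \left(-6\right) 50 = 144 \cdot 50 = 7200$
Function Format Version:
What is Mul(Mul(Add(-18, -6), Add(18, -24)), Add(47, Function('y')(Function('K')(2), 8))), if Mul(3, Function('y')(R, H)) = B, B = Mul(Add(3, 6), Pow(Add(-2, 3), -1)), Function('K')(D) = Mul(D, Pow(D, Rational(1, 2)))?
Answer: 7200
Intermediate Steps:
Function('K')(D) = Pow(D, Rational(3, 2))
B = 9 (B = Mul(9, Pow(1, -1)) = Mul(9, 1) = 9)
Function('y')(R, H) = 3 (Function('y')(R, H) = Mul(Rational(1, 3), 9) = 3)
Mul(Mul(Add(-18, -6), Add(18, -24)), Add(47, Function('y')(Function('K')(2), 8))) = Mul(Mul(Add(-18, -6), Add(18, -24)), Add(47, 3)) = Mul(Mul(-24, -6), 50) = Mul(144, 50) = 7200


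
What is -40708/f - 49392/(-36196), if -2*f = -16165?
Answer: -537127964/146277085 ≈ -3.6720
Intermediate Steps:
f = 16165/2 (f = -½*(-16165) = 16165/2 ≈ 8082.5)
-40708/f - 49392/(-36196) = -40708/16165/2 - 49392/(-36196) = -40708*2/16165 - 49392*(-1/36196) = -81416/16165 + 12348/9049 = -537127964/146277085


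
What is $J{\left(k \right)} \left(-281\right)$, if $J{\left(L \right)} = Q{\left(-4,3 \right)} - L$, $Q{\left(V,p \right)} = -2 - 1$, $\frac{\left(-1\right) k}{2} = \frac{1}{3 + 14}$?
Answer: $\frac{13769}{17} \approx 809.94$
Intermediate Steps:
$k = - \frac{2}{17}$ ($k = - \frac{2}{3 + 14} = - \frac{2}{17} \approx -0.11765$)
$Q{\left(V,p \right)} = -3$
$J{\left(L \right)} = -3 - L$
$J{\left(k \right)} \left(-281\right) = \left(-3 - - \frac{2}{17}\right) \left(-281\right) = \left(-3 + \frac{2}{17}\right) \left(-281\right) = \left(- \frac{49}{17}\right) \left(-281\right) = \frac{13769}{17}$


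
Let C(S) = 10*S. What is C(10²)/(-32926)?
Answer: -500/16463 ≈ -0.030371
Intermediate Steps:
C(10²)/(-32926) = (10*10²)/(-32926) = (10*100)*(-1/32926) = 1000*(-1/32926) = -500/16463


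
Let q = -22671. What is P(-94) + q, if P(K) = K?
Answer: -22765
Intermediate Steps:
P(-94) + q = -94 - 22671 = -22765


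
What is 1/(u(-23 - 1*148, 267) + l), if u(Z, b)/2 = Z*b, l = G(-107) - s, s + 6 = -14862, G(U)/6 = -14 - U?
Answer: -1/75888 ≈ -1.3177e-5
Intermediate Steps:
G(U) = -84 - 6*U (G(U) = 6*(-14 - U) = -84 - 6*U)
s = -14868 (s = -6 - 14862 = -14868)
l = 15426 (l = (-84 - 6*(-107)) - 1*(-14868) = (-84 + 642) + 14868 = 558 + 14868 = 15426)
u(Z, b) = 2*Z*b (u(Z, b) = 2*(Z*b) = 2*Z*b)
1/(u(-23 - 1*148, 267) + l) = 1/(2*(-23 - 1*148)*267 + 15426) = 1/(2*(-23 - 148)*267 + 15426) = 1/(2*(-171)*267 + 15426) = 1/(-91314 + 15426) = 1/(-75888) = -1/75888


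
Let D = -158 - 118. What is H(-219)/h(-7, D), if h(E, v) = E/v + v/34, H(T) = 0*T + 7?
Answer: -32844/37969 ≈ -0.86502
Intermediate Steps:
D = -276
H(T) = 7 (H(T) = 0 + 7 = 7)
h(E, v) = v/34 + E/v (h(E, v) = E/v + v*(1/34) = E/v + v/34 = v/34 + E/v)
H(-219)/h(-7, D) = 7/((1/34)*(-276) - 7/(-276)) = 7/(-138/17 - 7*(-1/276)) = 7/(-138/17 + 7/276) = 7/(-37969/4692) = 7*(-4692/37969) = -32844/37969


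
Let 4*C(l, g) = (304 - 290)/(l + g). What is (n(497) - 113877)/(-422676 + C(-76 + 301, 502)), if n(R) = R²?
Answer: -193573928/614570897 ≈ -0.31497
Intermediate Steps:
C(l, g) = 7/(2*(g + l)) (C(l, g) = ((304 - 290)/(l + g))/4 = (14/(g + l))/4 = 7/(2*(g + l)))
(n(497) - 113877)/(-422676 + C(-76 + 301, 502)) = (497² - 113877)/(-422676 + 7/(2*(502 + (-76 + 301)))) = (247009 - 113877)/(-422676 + 7/(2*(502 + 225))) = 133132/(-422676 + (7/2)/727) = 133132/(-422676 + (7/2)*(1/727)) = 133132/(-422676 + 7/1454) = 133132/(-614570897/1454) = 133132*(-1454/614570897) = -193573928/614570897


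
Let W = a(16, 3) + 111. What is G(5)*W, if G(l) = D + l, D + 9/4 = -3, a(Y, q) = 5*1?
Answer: -29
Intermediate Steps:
a(Y, q) = 5
D = -21/4 (D = -9/4 - 3 = -21/4 ≈ -5.2500)
W = 116 (W = 5 + 111 = 116)
G(l) = -21/4 + l
G(5)*W = (-21/4 + 5)*116 = -¼*116 = -29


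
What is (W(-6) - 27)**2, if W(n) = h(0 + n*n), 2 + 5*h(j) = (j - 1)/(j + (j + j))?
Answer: 217887121/291600 ≈ 747.21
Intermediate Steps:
h(j) = -2/5 + (-1 + j)/(15*j) (h(j) = -2/5 + ((j - 1)/(j + (j + j)))/5 = -2/5 + ((-1 + j)/(j + 2*j))/5 = -2/5 + ((-1 + j)/((3*j)))/5 = -2/5 + ((-1 + j)*(1/(3*j)))/5 = -2/5 + ((-1 + j)/(3*j))/5 = -2/5 + (-1 + j)/(15*j))
W(n) = (-1 - 5*n**2)/(15*n**2) (W(n) = (-1 - 5*(0 + n*n))/(15*(0 + n*n)) = (-1 - 5*(0 + n**2))/(15*(0 + n**2)) = (-1 - 5*n**2)/(15*(n**2)) = (-1 - 5*n**2)/(15*n**2))
(W(-6) - 27)**2 = ((-1/3 - 1/15/(-6)**2) - 27)**2 = ((-1/3 - 1/15*1/36) - 27)**2 = ((-1/3 - 1/540) - 27)**2 = (-181/540 - 27)**2 = (-14761/540)**2 = 217887121/291600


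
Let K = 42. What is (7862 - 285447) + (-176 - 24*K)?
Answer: -278769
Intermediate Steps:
(7862 - 285447) + (-176 - 24*K) = (7862 - 285447) + (-176 - 24*42) = -277585 + (-176 - 1008) = -277585 - 1184 = -278769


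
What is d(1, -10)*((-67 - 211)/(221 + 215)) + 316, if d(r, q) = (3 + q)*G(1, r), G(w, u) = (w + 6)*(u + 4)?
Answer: 102943/218 ≈ 472.22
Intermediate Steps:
G(w, u) = (4 + u)*(6 + w) (G(w, u) = (6 + w)*(4 + u) = (4 + u)*(6 + w))
d(r, q) = (3 + q)*(28 + 7*r) (d(r, q) = (3 + q)*(24 + 4*1 + 6*r + r*1) = (3 + q)*(24 + 4 + 6*r + r) = (3 + q)*(28 + 7*r))
d(1, -10)*((-67 - 211)/(221 + 215)) + 316 = (7*(3 - 10)*(4 + 1))*((-67 - 211)/(221 + 215)) + 316 = (7*(-7)*5)*(-278/436) + 316 = -(-68110)/436 + 316 = -245*(-139/218) + 316 = 34055/218 + 316 = 102943/218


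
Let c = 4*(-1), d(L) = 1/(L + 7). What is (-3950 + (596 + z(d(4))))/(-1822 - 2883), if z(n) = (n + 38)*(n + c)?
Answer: 423851/569305 ≈ 0.74451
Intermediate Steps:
d(L) = 1/(7 + L)
c = -4
z(n) = (-4 + n)*(38 + n) (z(n) = (n + 38)*(n - 4) = (38 + n)*(-4 + n) = (-4 + n)*(38 + n))
(-3950 + (596 + z(d(4))))/(-1822 - 2883) = (-3950 + (596 + (-152 + (1/(7 + 4))² + 34/(7 + 4))))/(-1822 - 2883) = (-3950 + (596 + (-152 + (1/11)² + 34/11)))/(-4705) = (-3950 + (596 + (-152 + (1/11)² + 34*(1/11))))*(-1/4705) = (-3950 + (596 + (-152 + 1/121 + 34/11)))*(-1/4705) = (-3950 + (596 - 18017/121))*(-1/4705) = (-3950 + 54099/121)*(-1/4705) = -423851/121*(-1/4705) = 423851/569305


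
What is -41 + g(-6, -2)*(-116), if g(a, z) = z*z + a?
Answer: 191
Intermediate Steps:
g(a, z) = a + z² (g(a, z) = z² + a = a + z²)
-41 + g(-6, -2)*(-116) = -41 + (-6 + (-2)²)*(-116) = -41 + (-6 + 4)*(-116) = -41 - 2*(-116) = -41 + 232 = 191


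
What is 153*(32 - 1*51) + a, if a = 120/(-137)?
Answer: -398379/137 ≈ -2907.9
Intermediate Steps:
a = -120/137 (a = 120*(-1/137) = -120/137 ≈ -0.87591)
153*(32 - 1*51) + a = 153*(32 - 1*51) - 120/137 = 153*(32 - 51) - 120/137 = 153*(-19) - 120/137 = -2907 - 120/137 = -398379/137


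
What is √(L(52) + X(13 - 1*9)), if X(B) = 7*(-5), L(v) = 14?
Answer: I*√21 ≈ 4.5826*I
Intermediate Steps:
X(B) = -35
√(L(52) + X(13 - 1*9)) = √(14 - 35) = √(-21) = I*√21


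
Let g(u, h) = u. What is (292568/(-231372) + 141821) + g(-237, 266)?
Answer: 8189570170/57843 ≈ 1.4158e+5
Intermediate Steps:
(292568/(-231372) + 141821) + g(-237, 266) = (292568/(-231372) + 141821) - 237 = (292568*(-1/231372) + 141821) - 237 = (-73142/57843 + 141821) - 237 = 8203278961/57843 - 237 = 8189570170/57843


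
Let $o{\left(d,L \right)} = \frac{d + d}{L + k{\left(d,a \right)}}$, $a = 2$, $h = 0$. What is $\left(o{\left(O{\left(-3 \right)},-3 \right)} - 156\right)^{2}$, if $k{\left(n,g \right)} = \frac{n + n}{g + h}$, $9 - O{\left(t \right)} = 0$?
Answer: $23409$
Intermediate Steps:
$O{\left(t \right)} = 9$ ($O{\left(t \right)} = 9 - 0 = 9 + 0 = 9$)
$k{\left(n,g \right)} = \frac{2 n}{g}$ ($k{\left(n,g \right)} = \frac{n + n}{g + 0} = \frac{2 n}{g}$)
$o{\left(d,L \right)} = \frac{2 d}{L + d}$ ($o{\left(d,L \right)} = \frac{d + d}{L + \frac{2 d}{2}} = \frac{2 d}{L + 2 d \frac{1}{2}} = \frac{2 d}{L + d}$)
$\left(o{\left(O{\left(-3 \right)},-3 \right)} - 156\right)^{2} = \left(2 \cdot 9 \frac{1}{-3 + 9} - 156\right)^{2} = \left(2 \cdot 9 \cdot \frac{1}{6} - 156\right)^{2} = \left(3 - 156\right)^{2} = \left(-153\right)^{2} = 23409$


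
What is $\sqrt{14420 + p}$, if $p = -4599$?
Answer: $\sqrt{9821} \approx 99.101$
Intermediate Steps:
$\sqrt{14420 + p} = \sqrt{14420 - 4599} = \sqrt{9821}$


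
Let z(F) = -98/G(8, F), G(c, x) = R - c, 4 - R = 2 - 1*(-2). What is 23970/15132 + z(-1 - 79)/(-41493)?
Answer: 331467281/209290692 ≈ 1.5838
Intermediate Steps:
R = 0 (R = 4 - (2 - 1*(-2)) = 4 - (2 + 2) = 4 - 1*4 = 4 - 4 = 0)
G(c, x) = -c (G(c, x) = 0 - c = -c)
z(F) = 49/4 (z(F) = -98/((-1*8)) = -98/(-8) = -98*(-⅛) = 49/4)
23970/15132 + z(-1 - 79)/(-41493) = 23970/15132 + (49/4)/(-41493) = 23970*(1/15132) + (49/4)*(-1/41493) = 3995/2522 - 49/165972 = 331467281/209290692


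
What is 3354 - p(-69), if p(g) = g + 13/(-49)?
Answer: 167740/49 ≈ 3423.3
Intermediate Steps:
p(g) = -13/49 + g (p(g) = g + 13*(-1/49) = g - 13/49 = -13/49 + g)
3354 - p(-69) = 3354 - (-13/49 - 69) = 3354 - 1*(-3394/49) = 3354 + 3394/49 = 167740/49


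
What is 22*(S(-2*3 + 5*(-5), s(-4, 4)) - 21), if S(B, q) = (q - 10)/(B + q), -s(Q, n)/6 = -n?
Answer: -506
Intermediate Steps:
s(Q, n) = 6*n (s(Q, n) = -(-6)*n = 6*n)
S(B, q) = (-10 + q)/(B + q)
22*(S(-2*3 + 5*(-5), s(-4, 4)) - 21) = 22*((-10 + 6*4)/((-2*3 + 5*(-5)) + 6*4) - 21) = 22*((-10 + 24)/((-6 - 25) + 24) - 21) = 22*(14/(-31 + 24) - 21) = 22*(14/(-7) - 21) = 22*(-⅐*14 - 21) = 22*(-2 - 21) = 22*(-23) = -506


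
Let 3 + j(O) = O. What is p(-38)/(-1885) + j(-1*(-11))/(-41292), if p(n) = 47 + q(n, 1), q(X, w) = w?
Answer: -499274/19458855 ≈ -0.025658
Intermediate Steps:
j(O) = -3 + O
p(n) = 48 (p(n) = 47 + 1 = 48)
p(-38)/(-1885) + j(-1*(-11))/(-41292) = 48/(-1885) + (-3 - 1*(-11))/(-41292) = 48*(-1/1885) + (-3 + 11)*(-1/41292) = -48/1885 + 8*(-1/41292) = -48/1885 - 2/10323 = -499274/19458855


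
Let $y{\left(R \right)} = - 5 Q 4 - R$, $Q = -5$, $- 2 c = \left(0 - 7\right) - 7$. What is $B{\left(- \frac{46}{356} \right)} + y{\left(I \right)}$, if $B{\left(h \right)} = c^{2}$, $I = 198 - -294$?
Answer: $-343$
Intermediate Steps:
$I = 492$ ($I = 198 + 294 = 492$)
$c = 7$ ($c = - \frac{\left(0 - 7\right) - 7}{2} = - \frac{-7 - 7}{2} = \left(- \frac{1}{2}\right) \left(-14\right) = 7$)
$B{\left(h \right)} = 49$ ($B{\left(h \right)} = 7^{2} = 49$)
$y{\left(R \right)} = 100 - R$ ($y{\left(R \right)} = \left(-5\right) \left(-5\right) 4 - R = 25 \cdot 4 - R = 100 - R$)
$B{\left(- \frac{46}{356} \right)} + y{\left(I \right)} = 49 + \left(100 - 492\right) = 49 - 392 = -343$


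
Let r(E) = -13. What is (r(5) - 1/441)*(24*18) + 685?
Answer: -241667/49 ≈ -4932.0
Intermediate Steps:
(r(5) - 1/441)*(24*18) + 685 = (-13 - 1/441)*(24*18) + 685 = (-13 - 1*1/441)*432 + 685 = (-13 - 1/441)*432 + 685 = -5734/441*432 + 685 = -275232/49 + 685 = -241667/49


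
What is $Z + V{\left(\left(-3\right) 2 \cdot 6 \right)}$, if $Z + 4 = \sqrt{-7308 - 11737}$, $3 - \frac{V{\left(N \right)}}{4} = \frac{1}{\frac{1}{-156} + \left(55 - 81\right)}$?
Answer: $\frac{33080}{4057} + i \sqrt{19045} \approx 8.1538 + 138.0 i$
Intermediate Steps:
$V{\left(N \right)} = \frac{49308}{4057}$ ($V{\left(N \right)} = 12 - \frac{4}{\frac{1}{-156} + \left(55 - 81\right)} = 12 - \frac{4}{- \frac{1}{156} - 26} = 12 - \frac{4}{- \frac{4057}{156}} = 12 - - \frac{624}{4057} = 12 + \frac{624}{4057} = \frac{49308}{4057}$)
$Z = -4 + i \sqrt{19045}$ ($Z = -4 + \sqrt{-7308 - 11737} = -4 + \sqrt{-19045} = -4 + i \sqrt{19045} \approx -4.0 + 138.0 i$)
$Z + V{\left(\left(-3\right) 2 \cdot 6 \right)} = \left(-4 + i \sqrt{19045}\right) + \frac{49308}{4057} = \frac{33080}{4057} + i \sqrt{19045}$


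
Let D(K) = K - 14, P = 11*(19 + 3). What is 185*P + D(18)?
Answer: 44774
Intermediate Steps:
P = 242 (P = 11*22 = 242)
D(K) = -14 + K
185*P + D(18) = 185*242 + (-14 + 18) = 44770 + 4 = 44774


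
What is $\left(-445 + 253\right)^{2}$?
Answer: $36864$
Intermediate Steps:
$\left(-445 + 253\right)^{2} = \left(-192\right)^{2} = 36864$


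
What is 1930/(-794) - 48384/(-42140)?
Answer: -766309/597485 ≈ -1.2826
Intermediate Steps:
1930/(-794) - 48384/(-42140) = 1930*(-1/794) - 48384*(-1/42140) = -965/397 + 1728/1505 = -766309/597485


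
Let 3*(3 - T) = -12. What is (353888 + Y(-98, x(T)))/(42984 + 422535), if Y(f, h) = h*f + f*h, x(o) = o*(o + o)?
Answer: 111560/155173 ≈ 0.71894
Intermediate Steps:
T = 7 (T = 3 - 1/3*(-12) = 3 + 4 = 7)
x(o) = 2*o**2 (x(o) = o*(2*o) = 2*o**2)
Y(f, h) = 2*f*h (Y(f, h) = f*h + f*h = 2*f*h)
(353888 + Y(-98, x(T)))/(42984 + 422535) = (353888 + 2*(-98)*(2*7**2))/(42984 + 422535) = (353888 + 2*(-98)*(2*49))/465519 = (353888 + 2*(-98)*98)*(1/465519) = (353888 - 19208)*(1/465519) = 334680*(1/465519) = 111560/155173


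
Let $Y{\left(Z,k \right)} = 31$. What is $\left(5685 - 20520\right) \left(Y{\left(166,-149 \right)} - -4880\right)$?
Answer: $-72854685$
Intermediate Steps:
$\left(5685 - 20520\right) \left(Y{\left(166,-149 \right)} - -4880\right) = \left(5685 - 20520\right) \left(31 - -4880\right) = - 14835 \left(31 + 4880\right) = \left(-14835\right) 4911 = -72854685$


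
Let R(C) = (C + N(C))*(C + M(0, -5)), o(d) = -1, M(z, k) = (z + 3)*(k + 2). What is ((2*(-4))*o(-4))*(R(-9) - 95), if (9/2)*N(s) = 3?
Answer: 440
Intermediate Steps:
M(z, k) = (2 + k)*(3 + z) (M(z, k) = (3 + z)*(2 + k) = (2 + k)*(3 + z))
N(s) = 2/3 (N(s) = (2/9)*3 = 2/3)
R(C) = (-9 + C)*(2/3 + C) (R(C) = (C + 2/3)*(C + (6 + 2*0 + 3*(-5) - 5*0)) = (2/3 + C)*(C + (6 + 0 - 15 + 0)) = (2/3 + C)*(C - 9) = (2/3 + C)*(-9 + C) = (-9 + C)*(2/3 + C))
((2*(-4))*o(-4))*(R(-9) - 95) = ((2*(-4))*(-1))*((-6 + (-9)**2 - 25/3*(-9)) - 95) = (-8*(-1))*((-6 + 81 + 75) - 95) = 8*(150 - 95) = 8*55 = 440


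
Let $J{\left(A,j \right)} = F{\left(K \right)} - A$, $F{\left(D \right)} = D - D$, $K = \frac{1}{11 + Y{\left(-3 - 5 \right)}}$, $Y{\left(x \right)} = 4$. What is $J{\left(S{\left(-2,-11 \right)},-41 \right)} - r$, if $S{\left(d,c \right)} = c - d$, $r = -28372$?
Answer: $28381$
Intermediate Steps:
$K = \frac{1}{15}$ ($K = \frac{1}{11 + 4} = \frac{1}{15} \approx 0.066667$)
$F{\left(D \right)} = 0$
$J{\left(A,j \right)} = - A$ ($J{\left(A,j \right)} = 0 - A = - A$)
$J{\left(S{\left(-2,-11 \right)},-41 \right)} - r = - (-11 - -2) - -28372 = - (-11 + 2) + 28372 = \left(-1\right) \left(-9\right) + 28372 = 9 + 28372 = 28381$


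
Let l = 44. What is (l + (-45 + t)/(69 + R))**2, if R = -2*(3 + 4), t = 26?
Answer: 5764801/3025 ≈ 1905.7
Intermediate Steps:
R = -14 (R = -2*7 = -14)
(l + (-45 + t)/(69 + R))**2 = (44 + (-45 + 26)/(69 - 14))**2 = (44 - 19/55)**2 = (2401/55)**2 = 5764801/3025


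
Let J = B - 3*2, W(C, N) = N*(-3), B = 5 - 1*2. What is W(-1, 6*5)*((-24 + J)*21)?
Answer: 51030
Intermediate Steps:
B = 3 (B = 5 - 2 = 3)
W(C, N) = -3*N
J = -3 (J = 3 - 3*2 = 3 - 6 = -3)
W(-1, 6*5)*((-24 + J)*21) = (-18*5)*((-24 - 3)*21) = (-3*30)*(-27*21) = -90*(-567) = 51030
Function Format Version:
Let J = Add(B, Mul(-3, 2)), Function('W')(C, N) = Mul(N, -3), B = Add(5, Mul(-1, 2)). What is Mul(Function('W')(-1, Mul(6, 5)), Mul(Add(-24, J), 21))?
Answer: 51030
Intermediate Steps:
B = 3 (B = Add(5, -2) = 3)
Function('W')(C, N) = Mul(-3, N)
J = -3 (J = Add(3, Mul(-3, 2)) = Add(3, -6) = -3)
Mul(Function('W')(-1, Mul(6, 5)), Mul(Add(-24, J), 21)) = Mul(Mul(-3, Mul(6, 5)), Mul(Add(-24, -3), 21)) = Mul(Mul(-3, 30), Mul(-27, 21)) = Mul(-90, -567) = 51030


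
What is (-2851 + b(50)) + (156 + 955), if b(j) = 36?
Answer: -1704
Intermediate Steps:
(-2851 + b(50)) + (156 + 955) = (-2851 + 36) + (156 + 955) = -2815 + 1111 = -1704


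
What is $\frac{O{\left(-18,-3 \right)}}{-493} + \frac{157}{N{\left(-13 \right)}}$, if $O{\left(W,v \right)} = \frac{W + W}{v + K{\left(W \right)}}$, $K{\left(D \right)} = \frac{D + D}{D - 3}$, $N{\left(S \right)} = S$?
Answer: $- \frac{77765}{6409} \approx -12.134$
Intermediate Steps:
$K{\left(D \right)} = \frac{2 D}{-3 + D}$
$O{\left(W,v \right)} = \frac{2 W}{v + \frac{2 W}{-3 + W}}$ ($O{\left(W,v \right)} = \frac{W + W}{v + \frac{2 W}{-3 + W}} = \frac{2 W}{v + \frac{2 W}{-3 + W}}$)
$\frac{O{\left(-18,-3 \right)}}{-493} + \frac{157}{N{\left(-13 \right)}} = \frac{2 \left(-18\right) \frac{1}{2 \left(-18\right) - 3 \left(-3 - 18\right)} \left(-3 - 18\right)}{-493} + \frac{157}{-13} = 2 \left(-18\right) \frac{1}{-36 - -63} \left(-21\right) \left(- \frac{1}{493}\right) + 157 \left(- \frac{1}{13}\right) = 2 \left(-18\right) \frac{1}{-36 + 63} \left(-21\right) \left(- \frac{1}{493}\right) - \frac{157}{13} = 2 \left(-18\right) \frac{1}{27} \left(-21\right) \left(- \frac{1}{493}\right) - \frac{157}{13} = 28 \left(- \frac{1}{493}\right) - \frac{157}{13} = - \frac{28}{493} - \frac{157}{13} = - \frac{77765}{6409}$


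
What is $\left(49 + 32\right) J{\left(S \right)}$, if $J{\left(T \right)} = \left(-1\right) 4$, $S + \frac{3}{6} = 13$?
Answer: $-324$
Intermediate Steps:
$S = \frac{25}{2}$ ($S = - \frac{1}{2} + 13 = \frac{25}{2} \approx 12.5$)
$J{\left(T \right)} = -4$
$\left(49 + 32\right) J{\left(S \right)} = \left(49 + 32\right) \left(-4\right) = 81 \left(-4\right) = -324$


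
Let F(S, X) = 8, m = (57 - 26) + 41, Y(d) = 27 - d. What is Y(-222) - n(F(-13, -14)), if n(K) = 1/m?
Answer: 17927/72 ≈ 248.99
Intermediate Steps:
m = 72 (m = 31 + 41 = 72)
n(K) = 1/72
Y(-222) - n(F(-13, -14)) = (27 - 1*(-222)) - 1*1/72 = (27 + 222) - 1/72 = 249 - 1/72 = 17927/72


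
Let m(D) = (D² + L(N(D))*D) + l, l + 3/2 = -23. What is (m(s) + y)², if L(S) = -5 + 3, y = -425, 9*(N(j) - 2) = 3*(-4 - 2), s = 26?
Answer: 121801/4 ≈ 30450.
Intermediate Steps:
l = -49/2 (l = -3/2 - 23 = -49/2 ≈ -24.500)
N(j) = 0 (N(j) = 2 + (3*(-4 - 2))/9 = 2 + (3*(-6))/9 = 2 + (⅑)*(-18) = 2 - 2 = 0)
L(S) = -2
m(D) = -49/2 + D² - 2*D (m(D) = (D² - 2*D) - 49/2 = -49/2 + D² - 2*D)
(m(s) + y)² = ((-49/2 + 26² - 2*26) - 425)² = ((-49/2 + 676 - 52) - 425)² = (1199/2 - 425)² = (349/2)² = 121801/4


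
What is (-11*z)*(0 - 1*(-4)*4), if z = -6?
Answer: 1056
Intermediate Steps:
(-11*z)*(0 - 1*(-4)*4) = (-11*(-6))*(0 - 1*(-4)*4) = 66*(0 + 4*4) = 66*(0 + 16) = 66*16 = 1056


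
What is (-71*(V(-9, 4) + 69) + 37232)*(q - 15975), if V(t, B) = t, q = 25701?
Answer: 320685672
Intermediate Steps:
(-71*(V(-9, 4) + 69) + 37232)*(q - 15975) = (-71*(-9 + 69) + 37232)*(25701 - 15975) = (-71*60 + 37232)*9726 = (-4260 + 37232)*9726 = 32972*9726 = 320685672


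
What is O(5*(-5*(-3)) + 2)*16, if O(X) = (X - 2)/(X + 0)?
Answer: 1200/77 ≈ 15.584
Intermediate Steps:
O(X) = (-2 + X)/X
O(5*(-5*(-3)) + 2)*16 = ((-2 + (5*(-5*(-3)) + 2))/(5*(-5*(-3)) + 2))*16 = ((-2 + (5*15 + 2))/(5*15 + 2))*16 = ((-2 + (75 + 2))/(75 + 2))*16 = ((-2 + 77)/77)*16 = ((1/77)*75)*16 = (75/77)*16 = 1200/77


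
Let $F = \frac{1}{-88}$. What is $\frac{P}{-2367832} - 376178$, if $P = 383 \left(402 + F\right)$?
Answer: $- \frac{78383928485073}{208369216} \approx -3.7618 \cdot 10^{5}$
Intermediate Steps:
$F = - \frac{1}{88} \approx -0.011364$
$P = \frac{13548625}{88}$ ($P = 383 \left(402 - \frac{1}{88}\right) = 383 \cdot \frac{35375}{88} = \frac{13548625}{88} \approx 1.5396 \cdot 10^{5}$)
$\frac{P}{-2367832} - 376178 = \frac{13548625}{88 \left(-2367832\right)} - 376178 = \frac{13548625}{88} \left(- \frac{1}{2367832}\right) - 376178 = - \frac{13548625}{208369216} - 376178 = - \frac{78383928485073}{208369216}$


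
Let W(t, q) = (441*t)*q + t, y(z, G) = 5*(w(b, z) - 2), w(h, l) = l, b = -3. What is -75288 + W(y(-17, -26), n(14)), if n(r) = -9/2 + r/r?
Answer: 142499/2 ≈ 71250.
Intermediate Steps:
n(r) = -7/2 (n(r) = -9*1/2 + 1 = -9/2 + 1 = -7/2)
y(z, G) = -10 + 5*z (y(z, G) = 5*(z - 2) = 5*(-2 + z) = -10 + 5*z)
W(t, q) = t + 441*q*t (W(t, q) = 441*q*t + t = t + 441*q*t)
-75288 + W(y(-17, -26), n(14)) = -75288 + (-10 + 5*(-17))*(1 + 441*(-7/2)) = -75288 + (-10 - 85)*(1 - 3087/2) = -75288 - 95*(-3085/2) = -75288 + 293075/2 = 142499/2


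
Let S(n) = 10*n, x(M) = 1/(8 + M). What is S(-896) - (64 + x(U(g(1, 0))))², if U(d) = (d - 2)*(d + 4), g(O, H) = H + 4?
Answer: -7523329/576 ≈ -13061.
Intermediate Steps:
g(O, H) = 4 + H
U(d) = (-2 + d)*(4 + d)
S(-896) - (64 + x(U(g(1, 0))))² = 10*(-896) - (64 + 1/(8 + (-8 + (4 + 0)² + 2*(4 + 0))))² = -8960 - (64 + 1/(8 + (-8 + 4² + 2*4)))² = -8960 - (64 + 1/(8 + (-8 + 16 + 8)))² = -8960 - (64 + 1/(8 + 16))² = -8960 - (64 + 1/24)² = -8960 - (1537/24)² = -8960 - 1*2362369/576 = -8960 - 2362369/576 = -7523329/576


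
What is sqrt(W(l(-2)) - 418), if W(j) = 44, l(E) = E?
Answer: I*sqrt(374) ≈ 19.339*I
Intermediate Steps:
sqrt(W(l(-2)) - 418) = sqrt(44 - 418) = sqrt(-374) = I*sqrt(374)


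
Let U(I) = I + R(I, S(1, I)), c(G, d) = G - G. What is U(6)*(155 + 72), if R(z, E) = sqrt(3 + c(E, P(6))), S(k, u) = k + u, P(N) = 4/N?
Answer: 1362 + 227*sqrt(3) ≈ 1755.2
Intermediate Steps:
c(G, d) = 0
R(z, E) = sqrt(3) (R(z, E) = sqrt(3 + 0) = sqrt(3))
U(I) = I + sqrt(3)
U(6)*(155 + 72) = (6 + sqrt(3))*(155 + 72) = (6 + sqrt(3))*227 = 1362 + 227*sqrt(3)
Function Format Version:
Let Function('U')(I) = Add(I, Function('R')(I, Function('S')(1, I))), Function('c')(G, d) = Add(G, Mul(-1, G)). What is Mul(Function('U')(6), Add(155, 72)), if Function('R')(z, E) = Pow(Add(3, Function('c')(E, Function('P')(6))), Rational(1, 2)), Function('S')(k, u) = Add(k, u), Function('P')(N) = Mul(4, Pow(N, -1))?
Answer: Add(1362, Mul(227, Pow(3, Rational(1, 2)))) ≈ 1755.2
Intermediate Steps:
Function('c')(G, d) = 0
Function('R')(z, E) = Pow(3, Rational(1, 2)) (Function('R')(z, E) = Pow(Add(3, 0), Rational(1, 2)) = Pow(3, Rational(1, 2)))
Function('U')(I) = Add(I, Pow(3, Rational(1, 2)))
Mul(Function('U')(6), Add(155, 72)) = Mul(Add(6, Pow(3, Rational(1, 2))), Add(155, 72)) = Mul(Add(6, Pow(3, Rational(1, 2))), 227) = Add(1362, Mul(227, Pow(3, Rational(1, 2))))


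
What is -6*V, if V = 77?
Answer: -462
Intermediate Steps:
-6*V = -6*77 = -1*462 = -462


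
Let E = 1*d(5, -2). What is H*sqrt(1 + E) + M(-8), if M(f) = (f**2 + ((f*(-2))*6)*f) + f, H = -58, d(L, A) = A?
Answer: -712 - 58*I ≈ -712.0 - 58.0*I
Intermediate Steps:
E = -2 (E = 1*(-2) = -2)
M(f) = f - 11*f**2 (M(f) = (f**2 + (-2*f*6)*f) + f = (f**2 + (-12*f)*f) + f = (f**2 - 12*f**2) + f = -11*f**2 + f = f - 11*f**2)
H*sqrt(1 + E) + M(-8) = -58*sqrt(1 - 2) - 8*(1 - 11*(-8)) = -58*I - 8*(1 + 88) = -58*I - 8*89 = -58*I - 712 = -712 - 58*I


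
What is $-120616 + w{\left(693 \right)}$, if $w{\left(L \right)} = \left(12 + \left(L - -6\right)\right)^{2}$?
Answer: $384905$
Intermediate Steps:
$w{\left(L \right)} = \left(18 + L\right)^{2}$ ($w{\left(L \right)} = \left(12 + \left(L + 6\right)\right)^{2} = \left(12 + \left(6 + L\right)\right)^{2} = \left(18 + L\right)^{2}$)
$-120616 + w{\left(693 \right)} = -120616 + \left(18 + 693\right)^{2} = -120616 + 711^{2} = -120616 + 505521 = 384905$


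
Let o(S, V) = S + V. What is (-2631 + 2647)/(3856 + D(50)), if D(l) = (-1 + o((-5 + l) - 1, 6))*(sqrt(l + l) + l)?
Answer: 4/1699 ≈ 0.0023543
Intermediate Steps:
D(l) = (-1 + l)*(l + sqrt(2)*sqrt(l)) (D(l) = (-1 + (((-5 + l) - 1) + 6))*(sqrt(l + l) + l) = (-1 + ((-6 + l) + 6))*(sqrt(2*l) + l) = (-1 + l)*(sqrt(2)*sqrt(l) + l) = (-1 + l)*(l + sqrt(2)*sqrt(l)))
(-2631 + 2647)/(3856 + D(50)) = (-2631 + 2647)/(3856 + (50**2 - 1*50 + sqrt(2)*50**(3/2) - sqrt(2)*sqrt(50))) = 16/(3856 + (2500 - 50 + sqrt(2)*(250*sqrt(2)) - sqrt(2)*5*sqrt(2))) = 16/(3856 + (2500 - 50 + 500 - 10)) = 16/(3856 + 2940) = 16/6796 = 16*(1/6796) = 4/1699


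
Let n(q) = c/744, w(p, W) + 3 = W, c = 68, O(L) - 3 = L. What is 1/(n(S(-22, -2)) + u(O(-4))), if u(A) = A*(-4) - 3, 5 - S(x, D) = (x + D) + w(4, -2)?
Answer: 186/203 ≈ 0.91626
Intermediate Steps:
O(L) = 3 + L
w(p, W) = -3 + W
S(x, D) = 10 - D - x (S(x, D) = 5 - ((x + D) + (-3 - 2)) = 5 - ((D + x) - 5) = 5 - (-5 + D + x) = 5 + (5 - D - x) = 10 - D - x)
n(q) = 17/186 (n(q) = 68/744 = 68*(1/744) = 17/186)
u(A) = -3 - 4*A (u(A) = -4*A - 3 = -3 - 4*A)
1/(n(S(-22, -2)) + u(O(-4))) = 1/(17/186 + (-3 - 4*(3 - 4))) = 1/(17/186 + (-3 - 4*(-1))) = 1/(17/186 + (-3 + 4)) = 1/(17/186 + 1) = 1/(203/186) = 186/203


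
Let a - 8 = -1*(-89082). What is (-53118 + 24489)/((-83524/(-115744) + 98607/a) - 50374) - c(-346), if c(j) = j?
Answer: 7500596037676498/21642472683553 ≈ 346.57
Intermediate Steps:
a = 89090 (a = 8 - 1*(-89082) = 8 + 89082 = 89090)
(-53118 + 24489)/((-83524/(-115744) + 98607/a) - 50374) - c(-346) = (-53118 + 24489)/((-83524/(-115744) + 98607/89090) - 50374) - 1*(-346) = -28629/((-83524*(-1/115744) + 98607*(1/89090)) - 50374) + 346 = -28629/((20881/28936 + 98607/89090) - 50374) + 346 = -28629/(2356790221/1288954120 - 50374) + 346 = -28629/(-64927418050659/1288954120) + 346 = -28629*(-1288954120/64927418050659) + 346 = 12300489167160/21642472683553 + 346 = 7500596037676498/21642472683553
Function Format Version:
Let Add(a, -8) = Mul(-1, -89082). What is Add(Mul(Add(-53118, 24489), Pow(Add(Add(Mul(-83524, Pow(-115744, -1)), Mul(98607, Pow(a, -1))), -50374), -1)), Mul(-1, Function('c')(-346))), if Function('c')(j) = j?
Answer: Rational(7500596037676498, 21642472683553) ≈ 346.57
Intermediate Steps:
a = 89090 (a = Add(8, Mul(-1, -89082)) = Add(8, 89082) = 89090)
Add(Mul(Add(-53118, 24489), Pow(Add(Add(Mul(-83524, Pow(-115744, -1)), Mul(98607, Pow(a, -1))), -50374), -1)), Mul(-1, Function('c')(-346))) = Add(Mul(Add(-53118, 24489), Pow(Add(Add(Mul(-83524, Pow(-115744, -1)), Mul(98607, Pow(89090, -1))), -50374), -1)), Mul(-1, -346)) = Add(Mul(-28629, Pow(Add(Add(Mul(-83524, Rational(-1, 115744)), Mul(98607, Rational(1, 89090))), -50374), -1)), 346) = Add(Mul(-28629, Pow(Add(Add(Rational(20881, 28936), Rational(98607, 89090)), -50374), -1)), 346) = Add(Mul(-28629, Pow(Add(Rational(2356790221, 1288954120), -50374), -1)), 346) = Add(Mul(-28629, Pow(Rational(-64927418050659, 1288954120), -1)), 346) = Add(Mul(-28629, Rational(-1288954120, 64927418050659)), 346) = Add(Rational(12300489167160, 21642472683553), 346) = Rational(7500596037676498, 21642472683553)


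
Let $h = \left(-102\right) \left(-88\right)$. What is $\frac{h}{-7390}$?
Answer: $- \frac{4488}{3695} \approx -1.2146$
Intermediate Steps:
$h = 8976$
$\frac{h}{-7390} = \frac{8976}{-7390} = 8976 \left(- \frac{1}{7390}\right) = - \frac{4488}{3695}$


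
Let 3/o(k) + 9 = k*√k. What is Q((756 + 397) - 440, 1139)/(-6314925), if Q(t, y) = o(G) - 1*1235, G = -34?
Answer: 48640502/248713321125 - 34*I*√34/82904440375 ≈ 0.00019557 - 2.3913e-9*I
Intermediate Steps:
o(k) = 3/(-9 + k^(3/2)) (o(k) = 3/(-9 + k*√k) = 3/(-9 + k^(3/2)))
Q(t, y) = -1235 + 3/(-9 - 34*I*√34) (Q(t, y) = 3/(-9 + (-34)^(3/2)) - 1*1235 = 3/(-9 - 34*I*√34) - 1235 = -1235 + 3/(-9 - 34*I*√34))
Q((756 + 397) - 440, 1139)/(-6314925) = (34*(-1235*√34 + 327*I)/(-9*I + 34*√34))/(-6314925) = (34*(-1235*√34 + 327*I)/(-9*I + 34*√34))*(-1/6314925) = -34*(-1235*√34 + 327*I)/(6314925*(-9*I + 34*√34))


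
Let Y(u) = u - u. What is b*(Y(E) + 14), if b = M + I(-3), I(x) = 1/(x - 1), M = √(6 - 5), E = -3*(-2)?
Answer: 21/2 ≈ 10.500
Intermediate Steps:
E = 6
Y(u) = 0
M = 1 (M = √1 = 1)
I(x) = 1/(-1 + x)
b = ¾ (b = 1 + 1/(-1 - 3) = 1 + 1/(-4) = 1 - ¼ = ¾ ≈ 0.75000)
b*(Y(E) + 14) = 3*(0 + 14)/4 = (¾)*14 = 21/2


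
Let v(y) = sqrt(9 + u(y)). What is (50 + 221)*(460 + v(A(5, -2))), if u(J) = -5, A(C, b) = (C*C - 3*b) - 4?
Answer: 125202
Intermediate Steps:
A(C, b) = -4 + C**2 - 3*b (A(C, b) = (C**2 - 3*b) - 4 = -4 + C**2 - 3*b)
v(y) = 2 (v(y) = sqrt(9 - 5) = sqrt(4) = 2)
(50 + 221)*(460 + v(A(5, -2))) = (50 + 221)*(460 + 2) = 271*462 = 125202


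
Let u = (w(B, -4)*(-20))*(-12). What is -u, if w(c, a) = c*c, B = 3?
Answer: -2160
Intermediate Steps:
w(c, a) = c**2
u = 2160 (u = (3**2*(-20))*(-12) = (9*(-20))*(-12) = -180*(-12) = 2160)
-u = -1*2160 = -2160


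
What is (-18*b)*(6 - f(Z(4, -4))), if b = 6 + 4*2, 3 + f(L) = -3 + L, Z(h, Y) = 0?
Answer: -3024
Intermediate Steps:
f(L) = -6 + L (f(L) = -3 + (-3 + L) = -6 + L)
b = 14 (b = 6 + 8 = 14)
(-18*b)*(6 - f(Z(4, -4))) = (-18*14)*(6 - (-6 + 0)) = -252*(6 - 1*(-6)) = -252*(6 + 6) = -252*12 = -3024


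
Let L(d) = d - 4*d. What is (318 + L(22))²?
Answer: 63504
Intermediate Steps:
L(d) = -3*d
(318 + L(22))² = (318 - 3*22)² = (318 - 66)² = 252² = 63504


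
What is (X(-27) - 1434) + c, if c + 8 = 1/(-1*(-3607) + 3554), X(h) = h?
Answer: -10519508/7161 ≈ -1469.0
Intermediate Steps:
c = -57287/7161 (c = -8 + 1/(-1*(-3607) + 3554) = -8 + 1/(3607 + 3554) = -8 + 1/7161 = -57287/7161 ≈ -7.9999)
(X(-27) - 1434) + c = (-27 - 1434) - 57287/7161 = -1461 - 57287/7161 = -10519508/7161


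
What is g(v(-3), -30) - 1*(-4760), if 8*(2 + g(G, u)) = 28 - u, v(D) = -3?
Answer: 19061/4 ≈ 4765.3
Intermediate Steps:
g(G, u) = 3/2 - u/8 (g(G, u) = -2 + (28 - u)/8 = -2 + (7/2 - u/8) = 3/2 - u/8)
g(v(-3), -30) - 1*(-4760) = (3/2 - ⅛*(-30)) - 1*(-4760) = (3/2 + 15/4) + 4760 = 21/4 + 4760 = 19061/4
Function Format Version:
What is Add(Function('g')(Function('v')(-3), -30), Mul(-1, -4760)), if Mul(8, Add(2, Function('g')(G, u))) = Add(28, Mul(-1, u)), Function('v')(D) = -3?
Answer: Rational(19061, 4) ≈ 4765.3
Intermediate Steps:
Function('g')(G, u) = Add(Rational(3, 2), Mul(Rational(-1, 8), u)) (Function('g')(G, u) = Add(-2, Mul(Rational(1, 8), Add(28, Mul(-1, u)))) = Add(-2, Add(Rational(7, 2), Mul(Rational(-1, 8), u))) = Add(Rational(3, 2), Mul(Rational(-1, 8), u)))
Add(Function('g')(Function('v')(-3), -30), Mul(-1, -4760)) = Add(Add(Rational(3, 2), Mul(Rational(-1, 8), -30)), Mul(-1, -4760)) = Add(Add(Rational(3, 2), Rational(15, 4)), 4760) = Add(Rational(21, 4), 4760) = Rational(19061, 4)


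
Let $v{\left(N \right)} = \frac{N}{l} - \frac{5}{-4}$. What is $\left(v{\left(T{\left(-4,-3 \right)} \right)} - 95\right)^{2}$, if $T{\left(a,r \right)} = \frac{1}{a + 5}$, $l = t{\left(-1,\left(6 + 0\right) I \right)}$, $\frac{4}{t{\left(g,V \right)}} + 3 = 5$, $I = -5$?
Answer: $\frac{139129}{16} \approx 8695.6$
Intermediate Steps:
$t{\left(g,V \right)} = 2$ ($t{\left(g,V \right)} = \frac{4}{-3 + 5} = \frac{4}{2} = 4 \cdot \frac{1}{2} = 2$)
$l = 2$
$T{\left(a,r \right)} = \frac{1}{5 + a}$
$v{\left(N \right)} = \frac{5}{4} + \frac{N}{2}$ ($v{\left(N \right)} = \frac{N}{2} - \frac{5}{-4} = N \frac{1}{2} - - \frac{5}{4} = \frac{N}{2} + \frac{5}{4} = \frac{5}{4} + \frac{N}{2}$)
$\left(v{\left(T{\left(-4,-3 \right)} \right)} - 95\right)^{2} = \left(\left(\frac{5}{4} + \frac{1}{2 \left(5 - 4\right)}\right) - 95\right)^{2} = \left(\left(\frac{5}{4} + \frac{1}{2 \cdot 1}\right) - 95\right)^{2} = \left(\left(\frac{5}{4} + \frac{1}{2} \cdot 1\right) - 95\right)^{2} = \left(\left(\frac{5}{4} + \frac{1}{2}\right) - 95\right)^{2} = \left(\frac{7}{4} - 95\right)^{2} = \left(- \frac{373}{4}\right)^{2} = \frac{139129}{16}$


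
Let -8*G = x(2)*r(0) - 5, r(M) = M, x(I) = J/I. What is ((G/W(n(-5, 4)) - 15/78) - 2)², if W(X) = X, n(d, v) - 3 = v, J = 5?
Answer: 2343961/529984 ≈ 4.4227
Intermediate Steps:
n(d, v) = 3 + v
x(I) = 5/I
G = 5/8 (G = -((5/2)*0 - 5)/8 = -(0 - 5)/8 = -⅛*(-5) = 5/8 ≈ 0.62500)
((G/W(n(-5, 4)) - 15/78) - 2)² = ((5/(8*(3 + 4)) - 15/78) - 2)² = (((5/8)/7 - 15*1/78) - 2)² = (((5/8)*(⅐) - 5/26) - 2)² = ((5/56 - 5/26) - 2)² = (-75/728 - 2)² = (-1531/728)² = 2343961/529984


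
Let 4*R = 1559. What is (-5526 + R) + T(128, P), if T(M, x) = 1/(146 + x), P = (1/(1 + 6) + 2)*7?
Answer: -3307741/644 ≈ -5136.2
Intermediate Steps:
R = 1559/4 (R = (¼)*1559 = 1559/4 ≈ 389.75)
P = 15 (P = (1/7 + 2)*7 = (⅐ + 2)*7 = (15/7)*7 = 15)
(-5526 + R) + T(128, P) = (-5526 + 1559/4) + 1/(146 + 15) = -20545/4 + 1/161 = -3307741/644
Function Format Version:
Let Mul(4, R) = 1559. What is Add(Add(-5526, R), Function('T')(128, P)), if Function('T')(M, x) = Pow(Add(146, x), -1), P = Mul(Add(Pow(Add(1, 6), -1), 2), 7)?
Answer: Rational(-3307741, 644) ≈ -5136.2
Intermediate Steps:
R = Rational(1559, 4) (R = Mul(Rational(1, 4), 1559) = Rational(1559, 4) ≈ 389.75)
P = 15 (P = Mul(Add(Pow(7, -1), 2), 7) = Mul(Add(Rational(1, 7), 2), 7) = Mul(Rational(15, 7), 7) = 15)
Add(Add(-5526, R), Function('T')(128, P)) = Add(Add(-5526, Rational(1559, 4)), Pow(Add(146, 15), -1)) = Add(Rational(-20545, 4), Pow(161, -1)) = Add(Rational(-20545, 4), Rational(1, 161)) = Rational(-3307741, 644)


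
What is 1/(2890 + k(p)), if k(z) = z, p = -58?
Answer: 1/2832 ≈ 0.00035311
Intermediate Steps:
1/(2890 + k(p)) = 1/(2890 - 58) = 1/2832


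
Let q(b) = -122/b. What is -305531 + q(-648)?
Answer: -98991983/324 ≈ -3.0553e+5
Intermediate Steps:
-305531 + q(-648) = -305531 - 122/(-648) = -305531 - 122*(-1/648) = -305531 + 61/324 = -98991983/324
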